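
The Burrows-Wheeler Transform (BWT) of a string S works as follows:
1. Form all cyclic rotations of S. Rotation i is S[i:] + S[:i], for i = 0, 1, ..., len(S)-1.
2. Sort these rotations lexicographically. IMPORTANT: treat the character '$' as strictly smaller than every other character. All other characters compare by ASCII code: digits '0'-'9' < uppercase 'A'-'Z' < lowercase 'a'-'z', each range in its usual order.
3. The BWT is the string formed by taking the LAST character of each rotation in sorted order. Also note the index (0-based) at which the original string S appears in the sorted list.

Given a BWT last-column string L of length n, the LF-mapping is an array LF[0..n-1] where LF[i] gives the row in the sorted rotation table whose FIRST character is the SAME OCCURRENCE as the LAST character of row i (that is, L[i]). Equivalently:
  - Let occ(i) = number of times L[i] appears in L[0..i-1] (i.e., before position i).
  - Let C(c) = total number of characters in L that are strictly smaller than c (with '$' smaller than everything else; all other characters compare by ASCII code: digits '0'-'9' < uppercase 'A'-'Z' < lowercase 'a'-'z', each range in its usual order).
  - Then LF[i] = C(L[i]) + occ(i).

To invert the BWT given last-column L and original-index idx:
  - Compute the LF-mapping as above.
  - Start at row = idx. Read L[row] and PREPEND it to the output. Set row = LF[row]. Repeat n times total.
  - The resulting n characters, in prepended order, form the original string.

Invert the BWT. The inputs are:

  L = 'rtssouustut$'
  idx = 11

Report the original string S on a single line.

LF mapping: 2 6 3 4 1 9 10 5 7 11 8 0
Walk LF starting at row 11, prepending L[row]:
  step 1: row=11, L[11]='$', prepend. Next row=LF[11]=0
  step 2: row=0, L[0]='r', prepend. Next row=LF[0]=2
  step 3: row=2, L[2]='s', prepend. Next row=LF[2]=3
  step 4: row=3, L[3]='s', prepend. Next row=LF[3]=4
  step 5: row=4, L[4]='o', prepend. Next row=LF[4]=1
  step 6: row=1, L[1]='t', prepend. Next row=LF[1]=6
  step 7: row=6, L[6]='u', prepend. Next row=LF[6]=10
  step 8: row=10, L[10]='t', prepend. Next row=LF[10]=8
  step 9: row=8, L[8]='t', prepend. Next row=LF[8]=7
  step 10: row=7, L[7]='s', prepend. Next row=LF[7]=5
  step 11: row=5, L[5]='u', prepend. Next row=LF[5]=9
  step 12: row=9, L[9]='u', prepend. Next row=LF[9]=11
Reversed output: uusttutossr$

Answer: uusttutossr$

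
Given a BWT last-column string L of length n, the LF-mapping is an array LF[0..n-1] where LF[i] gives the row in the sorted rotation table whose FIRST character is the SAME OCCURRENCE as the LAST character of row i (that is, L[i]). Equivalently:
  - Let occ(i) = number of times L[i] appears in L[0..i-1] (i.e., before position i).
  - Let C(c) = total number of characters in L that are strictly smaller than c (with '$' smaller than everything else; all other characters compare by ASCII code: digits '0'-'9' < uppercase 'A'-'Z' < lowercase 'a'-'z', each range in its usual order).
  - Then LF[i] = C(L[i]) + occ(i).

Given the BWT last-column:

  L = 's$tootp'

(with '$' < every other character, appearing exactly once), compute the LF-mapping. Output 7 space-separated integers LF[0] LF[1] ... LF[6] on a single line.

Answer: 4 0 5 1 2 6 3

Derivation:
Char counts: '$':1, 'o':2, 'p':1, 's':1, 't':2
C (first-col start): C('$')=0, C('o')=1, C('p')=3, C('s')=4, C('t')=5
L[0]='s': occ=0, LF[0]=C('s')+0=4+0=4
L[1]='$': occ=0, LF[1]=C('$')+0=0+0=0
L[2]='t': occ=0, LF[2]=C('t')+0=5+0=5
L[3]='o': occ=0, LF[3]=C('o')+0=1+0=1
L[4]='o': occ=1, LF[4]=C('o')+1=1+1=2
L[5]='t': occ=1, LF[5]=C('t')+1=5+1=6
L[6]='p': occ=0, LF[6]=C('p')+0=3+0=3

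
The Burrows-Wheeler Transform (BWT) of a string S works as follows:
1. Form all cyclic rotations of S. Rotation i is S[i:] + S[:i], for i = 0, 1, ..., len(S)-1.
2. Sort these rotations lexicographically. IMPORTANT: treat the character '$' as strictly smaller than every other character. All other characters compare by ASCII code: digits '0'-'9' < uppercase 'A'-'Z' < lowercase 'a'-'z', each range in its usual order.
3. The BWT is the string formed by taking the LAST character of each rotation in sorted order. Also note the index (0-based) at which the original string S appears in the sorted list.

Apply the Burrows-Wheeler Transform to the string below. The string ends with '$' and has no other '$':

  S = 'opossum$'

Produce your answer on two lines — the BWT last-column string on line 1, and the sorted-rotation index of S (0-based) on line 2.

All 8 rotations (rotation i = S[i:]+S[:i]):
  rot[0] = opossum$
  rot[1] = possum$o
  rot[2] = ossum$op
  rot[3] = ssum$opo
  rot[4] = sum$opos
  rot[5] = um$oposs
  rot[6] = m$opossu
  rot[7] = $opossum
Sorted (with $ < everything):
  sorted[0] = $opossum  (last char: 'm')
  sorted[1] = m$opossu  (last char: 'u')
  sorted[2] = opossum$  (last char: '$')
  sorted[3] = ossum$op  (last char: 'p')
  sorted[4] = possum$o  (last char: 'o')
  sorted[5] = ssum$opo  (last char: 'o')
  sorted[6] = sum$opos  (last char: 's')
  sorted[7] = um$oposs  (last char: 's')
Last column: mu$pooss
Original string S is at sorted index 2

Answer: mu$pooss
2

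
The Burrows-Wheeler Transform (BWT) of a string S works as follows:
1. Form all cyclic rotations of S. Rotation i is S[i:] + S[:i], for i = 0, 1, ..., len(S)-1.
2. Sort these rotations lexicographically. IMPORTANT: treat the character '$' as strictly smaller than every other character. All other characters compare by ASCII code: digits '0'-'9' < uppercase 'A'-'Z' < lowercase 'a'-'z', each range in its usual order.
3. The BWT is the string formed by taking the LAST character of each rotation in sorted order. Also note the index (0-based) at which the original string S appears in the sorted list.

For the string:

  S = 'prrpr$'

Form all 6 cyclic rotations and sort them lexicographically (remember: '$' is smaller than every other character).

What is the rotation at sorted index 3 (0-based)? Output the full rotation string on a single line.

Answer: r$prrp

Derivation:
All 6 rotations (rotation i = S[i:]+S[:i]):
  rot[0] = prrpr$
  rot[1] = rrpr$p
  rot[2] = rpr$pr
  rot[3] = pr$prr
  rot[4] = r$prrp
  rot[5] = $prrpr
Sorted (with $ < everything):
  sorted[0] = $prrpr
  sorted[1] = pr$prr
  sorted[2] = prrpr$
  sorted[3] = r$prrp
  sorted[4] = rpr$pr
  sorted[5] = rrpr$p
sorted[3] = r$prrp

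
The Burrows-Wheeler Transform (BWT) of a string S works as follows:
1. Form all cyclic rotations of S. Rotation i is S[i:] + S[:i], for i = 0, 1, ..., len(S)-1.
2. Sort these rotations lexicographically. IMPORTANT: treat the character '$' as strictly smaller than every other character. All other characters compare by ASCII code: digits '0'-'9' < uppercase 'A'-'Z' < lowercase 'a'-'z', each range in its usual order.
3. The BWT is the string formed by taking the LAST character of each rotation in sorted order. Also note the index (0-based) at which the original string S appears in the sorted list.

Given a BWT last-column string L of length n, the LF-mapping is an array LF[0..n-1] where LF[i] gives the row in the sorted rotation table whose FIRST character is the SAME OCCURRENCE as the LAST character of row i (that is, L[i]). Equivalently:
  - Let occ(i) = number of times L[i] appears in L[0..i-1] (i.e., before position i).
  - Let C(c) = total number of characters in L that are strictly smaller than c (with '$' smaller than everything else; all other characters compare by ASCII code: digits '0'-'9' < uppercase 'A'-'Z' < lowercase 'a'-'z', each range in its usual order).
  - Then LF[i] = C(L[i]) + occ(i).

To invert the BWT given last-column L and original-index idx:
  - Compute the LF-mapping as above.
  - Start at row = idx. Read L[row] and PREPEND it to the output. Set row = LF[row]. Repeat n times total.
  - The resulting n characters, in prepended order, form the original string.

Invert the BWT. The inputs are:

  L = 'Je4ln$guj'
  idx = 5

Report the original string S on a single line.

Answer: jungle4J$

Derivation:
LF mapping: 2 3 1 6 7 0 4 8 5
Walk LF starting at row 5, prepending L[row]:
  step 1: row=5, L[5]='$', prepend. Next row=LF[5]=0
  step 2: row=0, L[0]='J', prepend. Next row=LF[0]=2
  step 3: row=2, L[2]='4', prepend. Next row=LF[2]=1
  step 4: row=1, L[1]='e', prepend. Next row=LF[1]=3
  step 5: row=3, L[3]='l', prepend. Next row=LF[3]=6
  step 6: row=6, L[6]='g', prepend. Next row=LF[6]=4
  step 7: row=4, L[4]='n', prepend. Next row=LF[4]=7
  step 8: row=7, L[7]='u', prepend. Next row=LF[7]=8
  step 9: row=8, L[8]='j', prepend. Next row=LF[8]=5
Reversed output: jungle4J$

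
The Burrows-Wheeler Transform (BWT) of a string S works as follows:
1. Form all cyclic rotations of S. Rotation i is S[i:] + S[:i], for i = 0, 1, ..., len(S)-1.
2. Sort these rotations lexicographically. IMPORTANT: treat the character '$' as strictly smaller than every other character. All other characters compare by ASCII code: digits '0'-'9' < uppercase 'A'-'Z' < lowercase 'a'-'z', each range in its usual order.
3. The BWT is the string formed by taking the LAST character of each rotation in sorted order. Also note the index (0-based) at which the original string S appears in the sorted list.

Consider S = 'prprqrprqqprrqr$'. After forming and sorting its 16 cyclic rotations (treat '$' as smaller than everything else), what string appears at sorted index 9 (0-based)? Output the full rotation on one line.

Answer: r$prprqrprqqprrq

Derivation:
All 16 rotations (rotation i = S[i:]+S[:i]):
  rot[0] = prprqrprqqprrqr$
  rot[1] = rprqrprqqprrqr$p
  rot[2] = prqrprqqprrqr$pr
  rot[3] = rqrprqqprrqr$prp
  rot[4] = qrprqqprrqr$prpr
  rot[5] = rprqqprrqr$prprq
  rot[6] = prqqprrqr$prprqr
  rot[7] = rqqprrqr$prprqrp
  rot[8] = qqprrqr$prprqrpr
  rot[9] = qprrqr$prprqrprq
  rot[10] = prrqr$prprqrprqq
  rot[11] = rrqr$prprqrprqqp
  rot[12] = rqr$prprqrprqqpr
  rot[13] = qr$prprqrprqqprr
  rot[14] = r$prprqrprqqprrq
  rot[15] = $prprqrprqqprrqr
Sorted (with $ < everything):
  sorted[0] = $prprqrprqqprrqr
  sorted[1] = prprqrprqqprrqr$
  sorted[2] = prqqprrqr$prprqr
  sorted[3] = prqrprqqprrqr$pr
  sorted[4] = prrqr$prprqrprqq
  sorted[5] = qprrqr$prprqrprq
  sorted[6] = qqprrqr$prprqrpr
  sorted[7] = qr$prprqrprqqprr
  sorted[8] = qrprqqprrqr$prpr
  sorted[9] = r$prprqrprqqprrq
  sorted[10] = rprqqprrqr$prprq
  sorted[11] = rprqrprqqprrqr$p
  sorted[12] = rqqprrqr$prprqrp
  sorted[13] = rqr$prprqrprqqpr
  sorted[14] = rqrprqqprrqr$prp
  sorted[15] = rrqr$prprqrprqqp
sorted[9] = r$prprqrprqqprrq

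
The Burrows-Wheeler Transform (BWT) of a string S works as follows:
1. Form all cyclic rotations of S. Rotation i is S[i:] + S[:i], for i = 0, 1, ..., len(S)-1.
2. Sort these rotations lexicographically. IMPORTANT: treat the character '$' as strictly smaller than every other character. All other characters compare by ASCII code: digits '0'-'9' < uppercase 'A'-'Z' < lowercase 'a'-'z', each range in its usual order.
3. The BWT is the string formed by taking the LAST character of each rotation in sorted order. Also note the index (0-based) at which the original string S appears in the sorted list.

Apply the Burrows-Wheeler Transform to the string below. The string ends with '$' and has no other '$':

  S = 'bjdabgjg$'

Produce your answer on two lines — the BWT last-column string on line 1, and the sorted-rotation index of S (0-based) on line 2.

All 9 rotations (rotation i = S[i:]+S[:i]):
  rot[0] = bjdabgjg$
  rot[1] = jdabgjg$b
  rot[2] = dabgjg$bj
  rot[3] = abgjg$bjd
  rot[4] = bgjg$bjda
  rot[5] = gjg$bjdab
  rot[6] = jg$bjdabg
  rot[7] = g$bjdabgj
  rot[8] = $bjdabgjg
Sorted (with $ < everything):
  sorted[0] = $bjdabgjg  (last char: 'g')
  sorted[1] = abgjg$bjd  (last char: 'd')
  sorted[2] = bgjg$bjda  (last char: 'a')
  sorted[3] = bjdabgjg$  (last char: '$')
  sorted[4] = dabgjg$bj  (last char: 'j')
  sorted[5] = g$bjdabgj  (last char: 'j')
  sorted[6] = gjg$bjdab  (last char: 'b')
  sorted[7] = jdabgjg$b  (last char: 'b')
  sorted[8] = jg$bjdabg  (last char: 'g')
Last column: gda$jjbbg
Original string S is at sorted index 3

Answer: gda$jjbbg
3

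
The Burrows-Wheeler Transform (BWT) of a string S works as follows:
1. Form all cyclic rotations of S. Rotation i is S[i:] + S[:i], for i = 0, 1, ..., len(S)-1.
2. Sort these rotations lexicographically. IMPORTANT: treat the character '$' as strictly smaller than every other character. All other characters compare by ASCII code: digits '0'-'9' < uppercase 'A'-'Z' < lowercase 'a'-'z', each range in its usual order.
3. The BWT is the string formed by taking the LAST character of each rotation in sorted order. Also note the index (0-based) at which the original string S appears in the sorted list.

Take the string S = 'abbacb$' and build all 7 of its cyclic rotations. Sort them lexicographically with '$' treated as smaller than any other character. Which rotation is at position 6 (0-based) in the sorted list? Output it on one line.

All 7 rotations (rotation i = S[i:]+S[:i]):
  rot[0] = abbacb$
  rot[1] = bbacb$a
  rot[2] = bacb$ab
  rot[3] = acb$abb
  rot[4] = cb$abba
  rot[5] = b$abbac
  rot[6] = $abbacb
Sorted (with $ < everything):
  sorted[0] = $abbacb
  sorted[1] = abbacb$
  sorted[2] = acb$abb
  sorted[3] = b$abbac
  sorted[4] = bacb$ab
  sorted[5] = bbacb$a
  sorted[6] = cb$abba
sorted[6] = cb$abba

Answer: cb$abba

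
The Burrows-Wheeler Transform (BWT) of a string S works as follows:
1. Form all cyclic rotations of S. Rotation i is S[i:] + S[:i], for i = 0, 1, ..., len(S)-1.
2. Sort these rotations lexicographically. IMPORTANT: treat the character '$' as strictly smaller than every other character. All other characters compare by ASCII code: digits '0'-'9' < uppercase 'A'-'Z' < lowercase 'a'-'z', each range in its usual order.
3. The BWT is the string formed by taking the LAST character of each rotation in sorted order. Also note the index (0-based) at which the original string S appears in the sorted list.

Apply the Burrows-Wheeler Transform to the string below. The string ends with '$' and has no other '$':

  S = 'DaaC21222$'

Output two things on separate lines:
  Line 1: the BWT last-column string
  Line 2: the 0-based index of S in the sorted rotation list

Answer: 222C21a$aD
7

Derivation:
All 10 rotations (rotation i = S[i:]+S[:i]):
  rot[0] = DaaC21222$
  rot[1] = aaC21222$D
  rot[2] = aC21222$Da
  rot[3] = C21222$Daa
  rot[4] = 21222$DaaC
  rot[5] = 1222$DaaC2
  rot[6] = 222$DaaC21
  rot[7] = 22$DaaC212
  rot[8] = 2$DaaC2122
  rot[9] = $DaaC21222
Sorted (with $ < everything):
  sorted[0] = $DaaC21222  (last char: '2')
  sorted[1] = 1222$DaaC2  (last char: '2')
  sorted[2] = 2$DaaC2122  (last char: '2')
  sorted[3] = 21222$DaaC  (last char: 'C')
  sorted[4] = 22$DaaC212  (last char: '2')
  sorted[5] = 222$DaaC21  (last char: '1')
  sorted[6] = C21222$Daa  (last char: 'a')
  sorted[7] = DaaC21222$  (last char: '$')
  sorted[8] = aC21222$Da  (last char: 'a')
  sorted[9] = aaC21222$D  (last char: 'D')
Last column: 222C21a$aD
Original string S is at sorted index 7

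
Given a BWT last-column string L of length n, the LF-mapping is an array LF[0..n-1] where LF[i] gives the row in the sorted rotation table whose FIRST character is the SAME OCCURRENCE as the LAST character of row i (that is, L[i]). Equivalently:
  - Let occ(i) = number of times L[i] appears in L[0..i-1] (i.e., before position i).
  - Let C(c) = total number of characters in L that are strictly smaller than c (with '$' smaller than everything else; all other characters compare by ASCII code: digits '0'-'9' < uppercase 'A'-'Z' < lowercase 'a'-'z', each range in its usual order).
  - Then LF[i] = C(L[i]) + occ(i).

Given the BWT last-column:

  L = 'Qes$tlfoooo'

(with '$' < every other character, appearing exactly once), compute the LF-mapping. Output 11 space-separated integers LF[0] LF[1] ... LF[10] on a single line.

Char counts: '$':1, 'Q':1, 'e':1, 'f':1, 'l':1, 'o':4, 's':1, 't':1
C (first-col start): C('$')=0, C('Q')=1, C('e')=2, C('f')=3, C('l')=4, C('o')=5, C('s')=9, C('t')=10
L[0]='Q': occ=0, LF[0]=C('Q')+0=1+0=1
L[1]='e': occ=0, LF[1]=C('e')+0=2+0=2
L[2]='s': occ=0, LF[2]=C('s')+0=9+0=9
L[3]='$': occ=0, LF[3]=C('$')+0=0+0=0
L[4]='t': occ=0, LF[4]=C('t')+0=10+0=10
L[5]='l': occ=0, LF[5]=C('l')+0=4+0=4
L[6]='f': occ=0, LF[6]=C('f')+0=3+0=3
L[7]='o': occ=0, LF[7]=C('o')+0=5+0=5
L[8]='o': occ=1, LF[8]=C('o')+1=5+1=6
L[9]='o': occ=2, LF[9]=C('o')+2=5+2=7
L[10]='o': occ=3, LF[10]=C('o')+3=5+3=8

Answer: 1 2 9 0 10 4 3 5 6 7 8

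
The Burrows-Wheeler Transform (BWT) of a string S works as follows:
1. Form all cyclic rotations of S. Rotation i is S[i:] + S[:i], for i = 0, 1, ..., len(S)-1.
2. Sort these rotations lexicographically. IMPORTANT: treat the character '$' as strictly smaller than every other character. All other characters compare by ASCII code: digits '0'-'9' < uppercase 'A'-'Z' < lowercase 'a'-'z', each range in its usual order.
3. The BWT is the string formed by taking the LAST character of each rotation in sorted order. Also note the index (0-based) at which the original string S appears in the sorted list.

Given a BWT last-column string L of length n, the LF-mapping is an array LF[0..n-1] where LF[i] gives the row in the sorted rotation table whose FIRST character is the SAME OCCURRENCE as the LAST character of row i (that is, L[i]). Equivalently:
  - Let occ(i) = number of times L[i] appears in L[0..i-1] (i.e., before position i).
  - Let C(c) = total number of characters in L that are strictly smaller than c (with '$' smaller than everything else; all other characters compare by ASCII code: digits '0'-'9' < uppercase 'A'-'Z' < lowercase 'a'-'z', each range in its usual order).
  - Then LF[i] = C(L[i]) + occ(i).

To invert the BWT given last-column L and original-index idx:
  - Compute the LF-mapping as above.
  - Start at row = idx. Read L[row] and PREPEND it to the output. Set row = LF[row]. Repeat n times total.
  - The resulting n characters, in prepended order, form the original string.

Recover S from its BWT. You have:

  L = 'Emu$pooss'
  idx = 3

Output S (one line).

Answer: opossumE$

Derivation:
LF mapping: 1 2 8 0 5 3 4 6 7
Walk LF starting at row 3, prepending L[row]:
  step 1: row=3, L[3]='$', prepend. Next row=LF[3]=0
  step 2: row=0, L[0]='E', prepend. Next row=LF[0]=1
  step 3: row=1, L[1]='m', prepend. Next row=LF[1]=2
  step 4: row=2, L[2]='u', prepend. Next row=LF[2]=8
  step 5: row=8, L[8]='s', prepend. Next row=LF[8]=7
  step 6: row=7, L[7]='s', prepend. Next row=LF[7]=6
  step 7: row=6, L[6]='o', prepend. Next row=LF[6]=4
  step 8: row=4, L[4]='p', prepend. Next row=LF[4]=5
  step 9: row=5, L[5]='o', prepend. Next row=LF[5]=3
Reversed output: opossumE$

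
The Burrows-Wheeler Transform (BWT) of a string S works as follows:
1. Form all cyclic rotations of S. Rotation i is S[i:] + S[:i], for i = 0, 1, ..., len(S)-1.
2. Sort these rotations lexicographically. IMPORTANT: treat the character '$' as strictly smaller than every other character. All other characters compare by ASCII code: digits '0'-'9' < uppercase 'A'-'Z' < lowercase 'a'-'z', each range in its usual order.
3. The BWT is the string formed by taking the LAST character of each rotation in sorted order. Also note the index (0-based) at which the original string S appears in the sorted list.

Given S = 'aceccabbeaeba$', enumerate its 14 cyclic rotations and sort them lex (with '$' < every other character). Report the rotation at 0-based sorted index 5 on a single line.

All 14 rotations (rotation i = S[i:]+S[:i]):
  rot[0] = aceccabbeaeba$
  rot[1] = ceccabbeaeba$a
  rot[2] = eccabbeaeba$ac
  rot[3] = ccabbeaeba$ace
  rot[4] = cabbeaeba$acec
  rot[5] = abbeaeba$acecc
  rot[6] = bbeaeba$acecca
  rot[7] = beaeba$aceccab
  rot[8] = eaeba$aceccabb
  rot[9] = aeba$aceccabbe
  rot[10] = eba$aceccabbea
  rot[11] = ba$aceccabbeae
  rot[12] = a$aceccabbeaeb
  rot[13] = $aceccabbeaeba
Sorted (with $ < everything):
  sorted[0] = $aceccabbeaeba
  sorted[1] = a$aceccabbeaeb
  sorted[2] = abbeaeba$acecc
  sorted[3] = aceccabbeaeba$
  sorted[4] = aeba$aceccabbe
  sorted[5] = ba$aceccabbeae
  sorted[6] = bbeaeba$acecca
  sorted[7] = beaeba$aceccab
  sorted[8] = cabbeaeba$acec
  sorted[9] = ccabbeaeba$ace
  sorted[10] = ceccabbeaeba$a
  sorted[11] = eaeba$aceccabb
  sorted[12] = eba$aceccabbea
  sorted[13] = eccabbeaeba$ac
sorted[5] = ba$aceccabbeae

Answer: ba$aceccabbeae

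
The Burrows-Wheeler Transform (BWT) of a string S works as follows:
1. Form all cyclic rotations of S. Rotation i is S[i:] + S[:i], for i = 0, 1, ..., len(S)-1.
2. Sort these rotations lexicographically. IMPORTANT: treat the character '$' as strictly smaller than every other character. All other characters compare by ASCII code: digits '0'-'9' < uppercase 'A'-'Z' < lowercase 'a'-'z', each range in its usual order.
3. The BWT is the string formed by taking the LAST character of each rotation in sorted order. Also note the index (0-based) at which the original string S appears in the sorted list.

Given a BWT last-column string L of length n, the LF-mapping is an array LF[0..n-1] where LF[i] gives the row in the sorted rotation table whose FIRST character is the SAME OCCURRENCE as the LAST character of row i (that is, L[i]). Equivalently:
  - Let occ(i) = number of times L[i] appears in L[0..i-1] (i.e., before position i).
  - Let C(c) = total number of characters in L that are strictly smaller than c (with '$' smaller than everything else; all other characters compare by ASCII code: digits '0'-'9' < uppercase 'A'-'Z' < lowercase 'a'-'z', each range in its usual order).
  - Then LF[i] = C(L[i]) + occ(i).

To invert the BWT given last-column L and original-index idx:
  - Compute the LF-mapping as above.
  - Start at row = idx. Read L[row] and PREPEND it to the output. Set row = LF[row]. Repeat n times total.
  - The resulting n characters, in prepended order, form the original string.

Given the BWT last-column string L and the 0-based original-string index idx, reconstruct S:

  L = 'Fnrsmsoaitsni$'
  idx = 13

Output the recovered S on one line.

LF mapping: 1 6 9 10 5 11 8 2 3 13 12 7 4 0
Walk LF starting at row 13, prepending L[row]:
  step 1: row=13, L[13]='$', prepend. Next row=LF[13]=0
  step 2: row=0, L[0]='F', prepend. Next row=LF[0]=1
  step 3: row=1, L[1]='n', prepend. Next row=LF[1]=6
  step 4: row=6, L[6]='o', prepend. Next row=LF[6]=8
  step 5: row=8, L[8]='i', prepend. Next row=LF[8]=3
  step 6: row=3, L[3]='s', prepend. Next row=LF[3]=10
  step 7: row=10, L[10]='s', prepend. Next row=LF[10]=12
  step 8: row=12, L[12]='i', prepend. Next row=LF[12]=4
  step 9: row=4, L[4]='m', prepend. Next row=LF[4]=5
  step 10: row=5, L[5]='s', prepend. Next row=LF[5]=11
  step 11: row=11, L[11]='n', prepend. Next row=LF[11]=7
  step 12: row=7, L[7]='a', prepend. Next row=LF[7]=2
  step 13: row=2, L[2]='r', prepend. Next row=LF[2]=9
  step 14: row=9, L[9]='t', prepend. Next row=LF[9]=13
Reversed output: transmissionF$

Answer: transmissionF$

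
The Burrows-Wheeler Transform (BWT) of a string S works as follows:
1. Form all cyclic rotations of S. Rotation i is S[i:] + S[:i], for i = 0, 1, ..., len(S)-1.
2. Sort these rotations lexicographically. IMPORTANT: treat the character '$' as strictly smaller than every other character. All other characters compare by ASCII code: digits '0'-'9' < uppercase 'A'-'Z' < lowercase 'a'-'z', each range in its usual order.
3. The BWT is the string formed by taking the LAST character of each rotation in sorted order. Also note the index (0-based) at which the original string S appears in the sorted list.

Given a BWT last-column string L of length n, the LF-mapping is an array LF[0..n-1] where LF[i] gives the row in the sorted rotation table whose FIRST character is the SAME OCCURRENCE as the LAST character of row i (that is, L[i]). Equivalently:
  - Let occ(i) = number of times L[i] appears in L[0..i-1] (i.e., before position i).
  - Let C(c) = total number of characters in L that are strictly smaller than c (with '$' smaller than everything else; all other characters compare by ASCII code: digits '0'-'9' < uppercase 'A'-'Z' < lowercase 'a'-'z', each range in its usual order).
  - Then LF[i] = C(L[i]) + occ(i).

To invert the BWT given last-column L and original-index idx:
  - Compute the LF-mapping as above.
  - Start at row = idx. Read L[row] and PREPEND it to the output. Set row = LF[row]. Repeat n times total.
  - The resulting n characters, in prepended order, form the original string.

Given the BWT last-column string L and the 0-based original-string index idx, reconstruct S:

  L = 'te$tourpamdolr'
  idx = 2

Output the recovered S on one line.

Answer: drumrolteapot$

Derivation:
LF mapping: 11 3 0 12 6 13 9 8 1 5 2 7 4 10
Walk LF starting at row 2, prepending L[row]:
  step 1: row=2, L[2]='$', prepend. Next row=LF[2]=0
  step 2: row=0, L[0]='t', prepend. Next row=LF[0]=11
  step 3: row=11, L[11]='o', prepend. Next row=LF[11]=7
  step 4: row=7, L[7]='p', prepend. Next row=LF[7]=8
  step 5: row=8, L[8]='a', prepend. Next row=LF[8]=1
  step 6: row=1, L[1]='e', prepend. Next row=LF[1]=3
  step 7: row=3, L[3]='t', prepend. Next row=LF[3]=12
  step 8: row=12, L[12]='l', prepend. Next row=LF[12]=4
  step 9: row=4, L[4]='o', prepend. Next row=LF[4]=6
  step 10: row=6, L[6]='r', prepend. Next row=LF[6]=9
  step 11: row=9, L[9]='m', prepend. Next row=LF[9]=5
  step 12: row=5, L[5]='u', prepend. Next row=LF[5]=13
  step 13: row=13, L[13]='r', prepend. Next row=LF[13]=10
  step 14: row=10, L[10]='d', prepend. Next row=LF[10]=2
Reversed output: drumrolteapot$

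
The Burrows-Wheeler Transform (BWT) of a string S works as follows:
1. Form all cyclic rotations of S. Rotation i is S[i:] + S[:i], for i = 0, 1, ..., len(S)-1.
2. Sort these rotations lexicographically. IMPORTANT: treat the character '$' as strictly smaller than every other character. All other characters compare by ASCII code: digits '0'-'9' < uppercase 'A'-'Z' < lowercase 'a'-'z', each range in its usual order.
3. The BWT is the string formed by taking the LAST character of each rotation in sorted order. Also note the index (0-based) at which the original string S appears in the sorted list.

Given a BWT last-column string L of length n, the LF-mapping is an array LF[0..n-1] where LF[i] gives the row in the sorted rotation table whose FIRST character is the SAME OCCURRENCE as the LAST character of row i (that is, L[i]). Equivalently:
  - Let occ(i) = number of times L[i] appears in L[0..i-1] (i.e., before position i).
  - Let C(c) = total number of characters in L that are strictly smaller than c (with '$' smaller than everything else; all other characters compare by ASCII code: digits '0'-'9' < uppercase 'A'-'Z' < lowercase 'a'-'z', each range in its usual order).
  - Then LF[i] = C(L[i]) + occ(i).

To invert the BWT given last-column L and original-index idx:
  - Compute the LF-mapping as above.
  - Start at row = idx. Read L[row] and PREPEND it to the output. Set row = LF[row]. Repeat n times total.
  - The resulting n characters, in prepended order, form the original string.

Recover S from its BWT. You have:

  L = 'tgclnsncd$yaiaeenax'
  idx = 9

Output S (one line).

LF mapping: 16 9 4 11 12 15 13 5 6 0 18 1 10 2 7 8 14 3 17
Walk LF starting at row 9, prepending L[row]:
  step 1: row=9, L[9]='$', prepend. Next row=LF[9]=0
  step 2: row=0, L[0]='t', prepend. Next row=LF[0]=16
  step 3: row=16, L[16]='n', prepend. Next row=LF[16]=14
  step 4: row=14, L[14]='e', prepend. Next row=LF[14]=7
  step 5: row=7, L[7]='c', prepend. Next row=LF[7]=5
  step 6: row=5, L[5]='s', prepend. Next row=LF[5]=15
  step 7: row=15, L[15]='e', prepend. Next row=LF[15]=8
  step 8: row=8, L[8]='d', prepend. Next row=LF[8]=6
  step 9: row=6, L[6]='n', prepend. Next row=LF[6]=13
  step 10: row=13, L[13]='a', prepend. Next row=LF[13]=2
  step 11: row=2, L[2]='c', prepend. Next row=LF[2]=4
  step 12: row=4, L[4]='n', prepend. Next row=LF[4]=12
  step 13: row=12, L[12]='i', prepend. Next row=LF[12]=10
  step 14: row=10, L[10]='y', prepend. Next row=LF[10]=18
  step 15: row=18, L[18]='x', prepend. Next row=LF[18]=17
  step 16: row=17, L[17]='a', prepend. Next row=LF[17]=3
  step 17: row=3, L[3]='l', prepend. Next row=LF[3]=11
  step 18: row=11, L[11]='a', prepend. Next row=LF[11]=1
  step 19: row=1, L[1]='g', prepend. Next row=LF[1]=9
Reversed output: galaxyincandescent$

Answer: galaxyincandescent$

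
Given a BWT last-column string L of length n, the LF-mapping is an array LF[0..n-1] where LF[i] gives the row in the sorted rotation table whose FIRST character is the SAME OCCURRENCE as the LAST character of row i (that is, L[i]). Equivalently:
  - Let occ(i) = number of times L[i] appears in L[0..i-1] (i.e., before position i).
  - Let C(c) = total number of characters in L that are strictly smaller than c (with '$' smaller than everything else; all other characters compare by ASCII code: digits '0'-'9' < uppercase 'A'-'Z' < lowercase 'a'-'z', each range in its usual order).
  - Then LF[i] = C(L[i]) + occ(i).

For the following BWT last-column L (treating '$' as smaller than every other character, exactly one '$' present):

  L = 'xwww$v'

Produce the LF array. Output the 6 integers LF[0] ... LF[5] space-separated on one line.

Answer: 5 2 3 4 0 1

Derivation:
Char counts: '$':1, 'v':1, 'w':3, 'x':1
C (first-col start): C('$')=0, C('v')=1, C('w')=2, C('x')=5
L[0]='x': occ=0, LF[0]=C('x')+0=5+0=5
L[1]='w': occ=0, LF[1]=C('w')+0=2+0=2
L[2]='w': occ=1, LF[2]=C('w')+1=2+1=3
L[3]='w': occ=2, LF[3]=C('w')+2=2+2=4
L[4]='$': occ=0, LF[4]=C('$')+0=0+0=0
L[5]='v': occ=0, LF[5]=C('v')+0=1+0=1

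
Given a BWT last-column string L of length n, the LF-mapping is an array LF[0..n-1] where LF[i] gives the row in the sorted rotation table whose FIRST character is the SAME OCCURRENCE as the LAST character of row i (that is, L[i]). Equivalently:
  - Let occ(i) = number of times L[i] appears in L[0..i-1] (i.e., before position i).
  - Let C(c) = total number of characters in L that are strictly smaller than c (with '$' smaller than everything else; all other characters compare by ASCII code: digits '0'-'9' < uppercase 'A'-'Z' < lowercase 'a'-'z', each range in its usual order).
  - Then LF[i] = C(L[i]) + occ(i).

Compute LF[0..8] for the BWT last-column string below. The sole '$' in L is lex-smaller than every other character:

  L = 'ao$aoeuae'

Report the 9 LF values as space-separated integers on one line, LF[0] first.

Char counts: '$':1, 'a':3, 'e':2, 'o':2, 'u':1
C (first-col start): C('$')=0, C('a')=1, C('e')=4, C('o')=6, C('u')=8
L[0]='a': occ=0, LF[0]=C('a')+0=1+0=1
L[1]='o': occ=0, LF[1]=C('o')+0=6+0=6
L[2]='$': occ=0, LF[2]=C('$')+0=0+0=0
L[3]='a': occ=1, LF[3]=C('a')+1=1+1=2
L[4]='o': occ=1, LF[4]=C('o')+1=6+1=7
L[5]='e': occ=0, LF[5]=C('e')+0=4+0=4
L[6]='u': occ=0, LF[6]=C('u')+0=8+0=8
L[7]='a': occ=2, LF[7]=C('a')+2=1+2=3
L[8]='e': occ=1, LF[8]=C('e')+1=4+1=5

Answer: 1 6 0 2 7 4 8 3 5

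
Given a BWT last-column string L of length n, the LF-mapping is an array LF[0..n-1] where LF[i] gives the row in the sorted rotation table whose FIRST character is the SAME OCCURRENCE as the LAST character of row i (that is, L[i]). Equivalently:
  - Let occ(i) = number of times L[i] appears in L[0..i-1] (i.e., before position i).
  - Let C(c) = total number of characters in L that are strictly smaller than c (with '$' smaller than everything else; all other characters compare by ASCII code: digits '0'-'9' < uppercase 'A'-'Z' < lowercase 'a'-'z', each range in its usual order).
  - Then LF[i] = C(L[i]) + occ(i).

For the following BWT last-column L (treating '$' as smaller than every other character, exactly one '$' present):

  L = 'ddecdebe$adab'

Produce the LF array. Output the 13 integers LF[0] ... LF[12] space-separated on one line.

Answer: 6 7 10 5 8 11 3 12 0 1 9 2 4

Derivation:
Char counts: '$':1, 'a':2, 'b':2, 'c':1, 'd':4, 'e':3
C (first-col start): C('$')=0, C('a')=1, C('b')=3, C('c')=5, C('d')=6, C('e')=10
L[0]='d': occ=0, LF[0]=C('d')+0=6+0=6
L[1]='d': occ=1, LF[1]=C('d')+1=6+1=7
L[2]='e': occ=0, LF[2]=C('e')+0=10+0=10
L[3]='c': occ=0, LF[3]=C('c')+0=5+0=5
L[4]='d': occ=2, LF[4]=C('d')+2=6+2=8
L[5]='e': occ=1, LF[5]=C('e')+1=10+1=11
L[6]='b': occ=0, LF[6]=C('b')+0=3+0=3
L[7]='e': occ=2, LF[7]=C('e')+2=10+2=12
L[8]='$': occ=0, LF[8]=C('$')+0=0+0=0
L[9]='a': occ=0, LF[9]=C('a')+0=1+0=1
L[10]='d': occ=3, LF[10]=C('d')+3=6+3=9
L[11]='a': occ=1, LF[11]=C('a')+1=1+1=2
L[12]='b': occ=1, LF[12]=C('b')+1=3+1=4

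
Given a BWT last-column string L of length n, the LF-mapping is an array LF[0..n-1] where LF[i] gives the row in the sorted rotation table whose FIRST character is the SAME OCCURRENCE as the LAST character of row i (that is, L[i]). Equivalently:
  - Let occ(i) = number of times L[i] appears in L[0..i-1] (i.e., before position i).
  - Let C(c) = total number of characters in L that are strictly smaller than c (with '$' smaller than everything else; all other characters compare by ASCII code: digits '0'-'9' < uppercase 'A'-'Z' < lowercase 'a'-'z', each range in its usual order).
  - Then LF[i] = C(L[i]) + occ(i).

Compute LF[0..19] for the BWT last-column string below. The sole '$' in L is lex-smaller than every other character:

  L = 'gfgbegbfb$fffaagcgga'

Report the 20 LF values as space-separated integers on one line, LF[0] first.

Char counts: '$':1, 'a':3, 'b':3, 'c':1, 'e':1, 'f':5, 'g':6
C (first-col start): C('$')=0, C('a')=1, C('b')=4, C('c')=7, C('e')=8, C('f')=9, C('g')=14
L[0]='g': occ=0, LF[0]=C('g')+0=14+0=14
L[1]='f': occ=0, LF[1]=C('f')+0=9+0=9
L[2]='g': occ=1, LF[2]=C('g')+1=14+1=15
L[3]='b': occ=0, LF[3]=C('b')+0=4+0=4
L[4]='e': occ=0, LF[4]=C('e')+0=8+0=8
L[5]='g': occ=2, LF[5]=C('g')+2=14+2=16
L[6]='b': occ=1, LF[6]=C('b')+1=4+1=5
L[7]='f': occ=1, LF[7]=C('f')+1=9+1=10
L[8]='b': occ=2, LF[8]=C('b')+2=4+2=6
L[9]='$': occ=0, LF[9]=C('$')+0=0+0=0
L[10]='f': occ=2, LF[10]=C('f')+2=9+2=11
L[11]='f': occ=3, LF[11]=C('f')+3=9+3=12
L[12]='f': occ=4, LF[12]=C('f')+4=9+4=13
L[13]='a': occ=0, LF[13]=C('a')+0=1+0=1
L[14]='a': occ=1, LF[14]=C('a')+1=1+1=2
L[15]='g': occ=3, LF[15]=C('g')+3=14+3=17
L[16]='c': occ=0, LF[16]=C('c')+0=7+0=7
L[17]='g': occ=4, LF[17]=C('g')+4=14+4=18
L[18]='g': occ=5, LF[18]=C('g')+5=14+5=19
L[19]='a': occ=2, LF[19]=C('a')+2=1+2=3

Answer: 14 9 15 4 8 16 5 10 6 0 11 12 13 1 2 17 7 18 19 3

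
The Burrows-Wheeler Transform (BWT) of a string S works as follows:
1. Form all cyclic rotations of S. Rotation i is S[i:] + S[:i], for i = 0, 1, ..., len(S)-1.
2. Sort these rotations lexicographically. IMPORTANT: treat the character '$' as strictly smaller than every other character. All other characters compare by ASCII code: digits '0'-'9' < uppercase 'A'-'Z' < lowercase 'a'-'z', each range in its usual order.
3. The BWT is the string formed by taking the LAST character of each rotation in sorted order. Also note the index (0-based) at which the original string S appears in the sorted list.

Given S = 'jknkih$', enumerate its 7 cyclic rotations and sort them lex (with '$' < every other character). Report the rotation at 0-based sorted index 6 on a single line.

All 7 rotations (rotation i = S[i:]+S[:i]):
  rot[0] = jknkih$
  rot[1] = knkih$j
  rot[2] = nkih$jk
  rot[3] = kih$jkn
  rot[4] = ih$jknk
  rot[5] = h$jknki
  rot[6] = $jknkih
Sorted (with $ < everything):
  sorted[0] = $jknkih
  sorted[1] = h$jknki
  sorted[2] = ih$jknk
  sorted[3] = jknkih$
  sorted[4] = kih$jkn
  sorted[5] = knkih$j
  sorted[6] = nkih$jk
sorted[6] = nkih$jk

Answer: nkih$jk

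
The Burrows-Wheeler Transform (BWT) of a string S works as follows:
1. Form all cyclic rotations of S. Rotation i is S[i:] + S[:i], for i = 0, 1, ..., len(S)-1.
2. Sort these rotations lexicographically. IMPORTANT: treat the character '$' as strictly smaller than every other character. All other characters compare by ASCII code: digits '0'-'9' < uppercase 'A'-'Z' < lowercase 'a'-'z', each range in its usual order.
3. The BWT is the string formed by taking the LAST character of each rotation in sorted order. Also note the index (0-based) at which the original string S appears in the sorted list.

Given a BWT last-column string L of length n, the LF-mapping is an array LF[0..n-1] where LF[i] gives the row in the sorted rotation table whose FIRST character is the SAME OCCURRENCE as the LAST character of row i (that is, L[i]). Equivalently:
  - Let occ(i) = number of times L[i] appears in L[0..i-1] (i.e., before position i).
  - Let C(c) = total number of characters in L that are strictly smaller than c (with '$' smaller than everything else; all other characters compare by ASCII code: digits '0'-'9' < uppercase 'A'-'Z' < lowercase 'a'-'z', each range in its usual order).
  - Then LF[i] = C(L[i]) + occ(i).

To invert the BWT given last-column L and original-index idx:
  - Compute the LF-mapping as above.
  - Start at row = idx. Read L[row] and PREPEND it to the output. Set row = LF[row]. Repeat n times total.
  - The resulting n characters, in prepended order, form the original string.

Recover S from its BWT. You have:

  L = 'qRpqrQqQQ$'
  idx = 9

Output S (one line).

Answer: rRQpQqQqq$

Derivation:
LF mapping: 6 4 5 7 9 1 8 2 3 0
Walk LF starting at row 9, prepending L[row]:
  step 1: row=9, L[9]='$', prepend. Next row=LF[9]=0
  step 2: row=0, L[0]='q', prepend. Next row=LF[0]=6
  step 3: row=6, L[6]='q', prepend. Next row=LF[6]=8
  step 4: row=8, L[8]='Q', prepend. Next row=LF[8]=3
  step 5: row=3, L[3]='q', prepend. Next row=LF[3]=7
  step 6: row=7, L[7]='Q', prepend. Next row=LF[7]=2
  step 7: row=2, L[2]='p', prepend. Next row=LF[2]=5
  step 8: row=5, L[5]='Q', prepend. Next row=LF[5]=1
  step 9: row=1, L[1]='R', prepend. Next row=LF[1]=4
  step 10: row=4, L[4]='r', prepend. Next row=LF[4]=9
Reversed output: rRQpQqQqq$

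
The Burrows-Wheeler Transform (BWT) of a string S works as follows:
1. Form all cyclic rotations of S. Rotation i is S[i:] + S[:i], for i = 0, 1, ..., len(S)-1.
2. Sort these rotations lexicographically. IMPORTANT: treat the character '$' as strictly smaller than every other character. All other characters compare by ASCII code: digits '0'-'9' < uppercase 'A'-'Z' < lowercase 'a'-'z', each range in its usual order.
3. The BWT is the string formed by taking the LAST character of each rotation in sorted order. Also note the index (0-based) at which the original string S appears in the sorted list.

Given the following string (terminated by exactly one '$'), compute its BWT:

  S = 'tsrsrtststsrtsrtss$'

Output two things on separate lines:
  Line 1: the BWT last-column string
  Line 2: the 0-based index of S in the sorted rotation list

All 19 rotations (rotation i = S[i:]+S[:i]):
  rot[0] = tsrsrtststsrtsrtss$
  rot[1] = srsrtststsrtsrtss$t
  rot[2] = rsrtststsrtsrtss$ts
  rot[3] = srtststsrtsrtss$tsr
  rot[4] = rtststsrtsrtss$tsrs
  rot[5] = tststsrtsrtss$tsrsr
  rot[6] = ststsrtsrtss$tsrsrt
  rot[7] = tstsrtsrtss$tsrsrts
  rot[8] = stsrtsrtss$tsrsrtst
  rot[9] = tsrtsrtss$tsrsrtsts
  rot[10] = srtsrtss$tsrsrtstst
  rot[11] = rtsrtss$tsrsrtststs
  rot[12] = tsrtss$tsrsrtststsr
  rot[13] = srtss$tsrsrtststsrt
  rot[14] = rtss$tsrsrtststsrts
  rot[15] = tss$tsrsrtststsrtsr
  rot[16] = ss$tsrsrtststsrtsrt
  rot[17] = s$tsrsrtststsrtsrts
  rot[18] = $tsrsrtststsrtsrtss
Sorted (with $ < everything):
  sorted[0] = $tsrsrtststsrtsrtss  (last char: 's')
  sorted[1] = rsrtststsrtsrtss$ts  (last char: 's')
  sorted[2] = rtsrtss$tsrsrtststs  (last char: 's')
  sorted[3] = rtss$tsrsrtststsrts  (last char: 's')
  sorted[4] = rtststsrtsrtss$tsrs  (last char: 's')
  sorted[5] = s$tsrsrtststsrtsrts  (last char: 's')
  sorted[6] = srsrtststsrtsrtss$t  (last char: 't')
  sorted[7] = srtsrtss$tsrsrtstst  (last char: 't')
  sorted[8] = srtss$tsrsrtststsrt  (last char: 't')
  sorted[9] = srtststsrtsrtss$tsr  (last char: 'r')
  sorted[10] = ss$tsrsrtststsrtsrt  (last char: 't')
  sorted[11] = stsrtsrtss$tsrsrtst  (last char: 't')
  sorted[12] = ststsrtsrtss$tsrsrt  (last char: 't')
  sorted[13] = tsrsrtststsrtsrtss$  (last char: '$')
  sorted[14] = tsrtsrtss$tsrsrtsts  (last char: 's')
  sorted[15] = tsrtss$tsrsrtststsr  (last char: 'r')
  sorted[16] = tss$tsrsrtststsrtsr  (last char: 'r')
  sorted[17] = tstsrtsrtss$tsrsrts  (last char: 's')
  sorted[18] = tststsrtsrtss$tsrsr  (last char: 'r')
Last column: sssssstttrttt$srrsr
Original string S is at sorted index 13

Answer: sssssstttrttt$srrsr
13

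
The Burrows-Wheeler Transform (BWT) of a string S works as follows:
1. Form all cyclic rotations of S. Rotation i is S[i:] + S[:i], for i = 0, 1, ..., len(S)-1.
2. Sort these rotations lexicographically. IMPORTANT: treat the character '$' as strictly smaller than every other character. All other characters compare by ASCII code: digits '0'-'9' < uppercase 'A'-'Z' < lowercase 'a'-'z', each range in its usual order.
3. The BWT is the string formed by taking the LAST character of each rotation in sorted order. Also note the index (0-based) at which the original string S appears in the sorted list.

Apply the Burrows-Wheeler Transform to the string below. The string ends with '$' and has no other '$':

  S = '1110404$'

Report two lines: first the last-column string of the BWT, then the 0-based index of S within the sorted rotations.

Answer: 44111$00
5

Derivation:
All 8 rotations (rotation i = S[i:]+S[:i]):
  rot[0] = 1110404$
  rot[1] = 110404$1
  rot[2] = 10404$11
  rot[3] = 0404$111
  rot[4] = 404$1110
  rot[5] = 04$11104
  rot[6] = 4$111040
  rot[7] = $1110404
Sorted (with $ < everything):
  sorted[0] = $1110404  (last char: '4')
  sorted[1] = 04$11104  (last char: '4')
  sorted[2] = 0404$111  (last char: '1')
  sorted[3] = 10404$11  (last char: '1')
  sorted[4] = 110404$1  (last char: '1')
  sorted[5] = 1110404$  (last char: '$')
  sorted[6] = 4$111040  (last char: '0')
  sorted[7] = 404$1110  (last char: '0')
Last column: 44111$00
Original string S is at sorted index 5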